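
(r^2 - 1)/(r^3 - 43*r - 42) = (r - 1)/(r^2 - r - 42)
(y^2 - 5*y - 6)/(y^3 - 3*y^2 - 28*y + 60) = (y + 1)/(y^2 + 3*y - 10)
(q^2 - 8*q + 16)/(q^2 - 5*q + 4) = (q - 4)/(q - 1)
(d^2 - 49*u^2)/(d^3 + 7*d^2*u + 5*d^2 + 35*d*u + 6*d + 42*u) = (d - 7*u)/(d^2 + 5*d + 6)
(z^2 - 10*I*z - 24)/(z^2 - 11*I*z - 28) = (z - 6*I)/(z - 7*I)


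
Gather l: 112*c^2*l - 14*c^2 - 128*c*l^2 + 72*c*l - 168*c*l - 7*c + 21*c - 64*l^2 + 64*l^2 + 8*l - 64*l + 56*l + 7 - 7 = -14*c^2 - 128*c*l^2 + 14*c + l*(112*c^2 - 96*c)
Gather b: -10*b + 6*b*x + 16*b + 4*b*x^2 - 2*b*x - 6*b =b*(4*x^2 + 4*x)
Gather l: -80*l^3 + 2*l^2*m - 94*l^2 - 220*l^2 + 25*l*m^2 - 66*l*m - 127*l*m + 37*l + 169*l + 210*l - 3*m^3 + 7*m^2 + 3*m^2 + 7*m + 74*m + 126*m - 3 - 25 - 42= -80*l^3 + l^2*(2*m - 314) + l*(25*m^2 - 193*m + 416) - 3*m^3 + 10*m^2 + 207*m - 70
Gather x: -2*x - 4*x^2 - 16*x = -4*x^2 - 18*x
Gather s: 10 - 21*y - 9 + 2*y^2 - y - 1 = 2*y^2 - 22*y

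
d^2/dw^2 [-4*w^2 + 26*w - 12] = -8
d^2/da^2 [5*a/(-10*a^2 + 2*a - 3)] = 20*(-2*a*(10*a - 1)^2 + (15*a - 1)*(10*a^2 - 2*a + 3))/(10*a^2 - 2*a + 3)^3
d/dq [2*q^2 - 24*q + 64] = 4*q - 24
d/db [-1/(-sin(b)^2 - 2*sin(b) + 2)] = -2*(sin(b) + 1)*cos(b)/(sin(b)^2 + 2*sin(b) - 2)^2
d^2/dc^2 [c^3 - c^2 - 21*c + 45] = 6*c - 2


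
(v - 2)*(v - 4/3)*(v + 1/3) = v^3 - 3*v^2 + 14*v/9 + 8/9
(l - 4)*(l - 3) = l^2 - 7*l + 12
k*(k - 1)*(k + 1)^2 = k^4 + k^3 - k^2 - k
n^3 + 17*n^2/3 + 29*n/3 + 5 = (n + 1)*(n + 5/3)*(n + 3)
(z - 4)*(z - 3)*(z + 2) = z^3 - 5*z^2 - 2*z + 24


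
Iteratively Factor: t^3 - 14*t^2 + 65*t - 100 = (t - 5)*(t^2 - 9*t + 20) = (t - 5)*(t - 4)*(t - 5)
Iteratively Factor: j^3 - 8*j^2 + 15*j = (j - 3)*(j^2 - 5*j) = (j - 5)*(j - 3)*(j)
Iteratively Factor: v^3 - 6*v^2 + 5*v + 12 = (v - 4)*(v^2 - 2*v - 3) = (v - 4)*(v - 3)*(v + 1)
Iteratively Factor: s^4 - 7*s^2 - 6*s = (s + 2)*(s^3 - 2*s^2 - 3*s) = (s - 3)*(s + 2)*(s^2 + s) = s*(s - 3)*(s + 2)*(s + 1)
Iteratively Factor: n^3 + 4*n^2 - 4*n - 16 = (n - 2)*(n^2 + 6*n + 8) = (n - 2)*(n + 2)*(n + 4)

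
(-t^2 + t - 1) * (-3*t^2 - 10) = 3*t^4 - 3*t^3 + 13*t^2 - 10*t + 10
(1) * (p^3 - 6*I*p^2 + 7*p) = p^3 - 6*I*p^2 + 7*p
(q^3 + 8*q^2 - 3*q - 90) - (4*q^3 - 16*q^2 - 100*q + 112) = -3*q^3 + 24*q^2 + 97*q - 202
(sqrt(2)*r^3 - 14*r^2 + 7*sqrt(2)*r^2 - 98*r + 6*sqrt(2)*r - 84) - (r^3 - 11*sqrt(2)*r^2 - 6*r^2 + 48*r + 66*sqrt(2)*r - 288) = -r^3 + sqrt(2)*r^3 - 8*r^2 + 18*sqrt(2)*r^2 - 146*r - 60*sqrt(2)*r + 204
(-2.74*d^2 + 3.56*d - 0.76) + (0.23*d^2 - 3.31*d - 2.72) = -2.51*d^2 + 0.25*d - 3.48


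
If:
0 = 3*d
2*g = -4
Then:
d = 0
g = -2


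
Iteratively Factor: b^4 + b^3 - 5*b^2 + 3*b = (b + 3)*(b^3 - 2*b^2 + b) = (b - 1)*(b + 3)*(b^2 - b) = (b - 1)^2*(b + 3)*(b)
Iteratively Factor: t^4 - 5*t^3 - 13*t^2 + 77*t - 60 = (t + 4)*(t^3 - 9*t^2 + 23*t - 15) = (t - 5)*(t + 4)*(t^2 - 4*t + 3) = (t - 5)*(t - 3)*(t + 4)*(t - 1)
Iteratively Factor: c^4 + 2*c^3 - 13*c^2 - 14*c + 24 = (c - 3)*(c^3 + 5*c^2 + 2*c - 8) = (c - 3)*(c - 1)*(c^2 + 6*c + 8) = (c - 3)*(c - 1)*(c + 2)*(c + 4)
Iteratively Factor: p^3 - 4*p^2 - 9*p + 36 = (p - 3)*(p^2 - p - 12) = (p - 3)*(p + 3)*(p - 4)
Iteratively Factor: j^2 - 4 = (j + 2)*(j - 2)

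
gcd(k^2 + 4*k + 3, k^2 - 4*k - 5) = k + 1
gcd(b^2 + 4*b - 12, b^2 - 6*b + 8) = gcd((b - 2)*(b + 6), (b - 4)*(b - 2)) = b - 2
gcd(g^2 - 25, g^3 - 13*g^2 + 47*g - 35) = g - 5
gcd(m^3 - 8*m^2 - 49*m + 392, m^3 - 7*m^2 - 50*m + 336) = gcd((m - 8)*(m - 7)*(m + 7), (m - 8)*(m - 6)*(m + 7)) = m^2 - m - 56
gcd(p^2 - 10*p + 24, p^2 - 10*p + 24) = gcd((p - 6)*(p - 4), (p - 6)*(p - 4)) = p^2 - 10*p + 24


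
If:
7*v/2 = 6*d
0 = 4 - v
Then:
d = 7/3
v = 4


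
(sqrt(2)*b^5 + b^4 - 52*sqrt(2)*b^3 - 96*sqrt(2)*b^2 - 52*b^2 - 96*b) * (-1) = -sqrt(2)*b^5 - b^4 + 52*sqrt(2)*b^3 + 52*b^2 + 96*sqrt(2)*b^2 + 96*b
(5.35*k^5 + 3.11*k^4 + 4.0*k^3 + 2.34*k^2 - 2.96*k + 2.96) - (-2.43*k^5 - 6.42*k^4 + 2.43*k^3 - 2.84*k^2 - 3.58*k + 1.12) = 7.78*k^5 + 9.53*k^4 + 1.57*k^3 + 5.18*k^2 + 0.62*k + 1.84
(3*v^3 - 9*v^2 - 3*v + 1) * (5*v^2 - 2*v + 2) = 15*v^5 - 51*v^4 + 9*v^3 - 7*v^2 - 8*v + 2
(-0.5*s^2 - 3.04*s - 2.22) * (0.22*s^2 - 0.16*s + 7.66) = -0.11*s^4 - 0.5888*s^3 - 3.832*s^2 - 22.9312*s - 17.0052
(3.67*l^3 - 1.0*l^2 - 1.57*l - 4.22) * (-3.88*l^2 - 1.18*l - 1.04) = -14.2396*l^5 - 0.4506*l^4 + 3.4548*l^3 + 19.2662*l^2 + 6.6124*l + 4.3888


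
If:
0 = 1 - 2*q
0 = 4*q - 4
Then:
No Solution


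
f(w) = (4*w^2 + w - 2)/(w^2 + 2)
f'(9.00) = 0.01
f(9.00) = 3.99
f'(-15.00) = -0.01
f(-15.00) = 3.89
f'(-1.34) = -1.85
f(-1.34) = 1.01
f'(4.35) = 0.16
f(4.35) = 3.73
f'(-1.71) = -1.45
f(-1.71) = 1.62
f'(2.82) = 0.51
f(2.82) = 3.28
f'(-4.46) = -0.22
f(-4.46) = 3.34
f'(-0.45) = -1.48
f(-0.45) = -0.74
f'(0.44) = 2.20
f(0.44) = -0.36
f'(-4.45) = -0.22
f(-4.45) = 3.34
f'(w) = -2*w*(4*w^2 + w - 2)/(w^2 + 2)^2 + (8*w + 1)/(w^2 + 2) = (-w^2 + 20*w + 2)/(w^4 + 4*w^2 + 4)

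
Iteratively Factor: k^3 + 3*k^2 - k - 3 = (k + 3)*(k^2 - 1) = (k + 1)*(k + 3)*(k - 1)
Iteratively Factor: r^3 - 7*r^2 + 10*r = (r - 5)*(r^2 - 2*r) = (r - 5)*(r - 2)*(r)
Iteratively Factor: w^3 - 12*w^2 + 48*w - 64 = (w - 4)*(w^2 - 8*w + 16) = (w - 4)^2*(w - 4)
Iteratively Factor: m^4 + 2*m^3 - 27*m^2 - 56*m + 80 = (m - 5)*(m^3 + 7*m^2 + 8*m - 16) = (m - 5)*(m - 1)*(m^2 + 8*m + 16) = (m - 5)*(m - 1)*(m + 4)*(m + 4)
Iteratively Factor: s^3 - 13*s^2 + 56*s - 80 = (s - 4)*(s^2 - 9*s + 20) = (s - 5)*(s - 4)*(s - 4)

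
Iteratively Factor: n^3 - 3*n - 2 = (n + 1)*(n^2 - n - 2) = (n - 2)*(n + 1)*(n + 1)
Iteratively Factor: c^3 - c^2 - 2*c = (c + 1)*(c^2 - 2*c) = (c - 2)*(c + 1)*(c)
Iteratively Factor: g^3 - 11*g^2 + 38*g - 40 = (g - 4)*(g^2 - 7*g + 10) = (g - 5)*(g - 4)*(g - 2)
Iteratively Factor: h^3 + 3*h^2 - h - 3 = (h - 1)*(h^2 + 4*h + 3) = (h - 1)*(h + 3)*(h + 1)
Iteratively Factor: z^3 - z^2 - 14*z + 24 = (z + 4)*(z^2 - 5*z + 6) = (z - 2)*(z + 4)*(z - 3)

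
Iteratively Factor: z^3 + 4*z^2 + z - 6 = (z + 3)*(z^2 + z - 2) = (z + 2)*(z + 3)*(z - 1)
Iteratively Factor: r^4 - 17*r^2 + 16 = (r + 1)*(r^3 - r^2 - 16*r + 16) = (r + 1)*(r + 4)*(r^2 - 5*r + 4) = (r - 4)*(r + 1)*(r + 4)*(r - 1)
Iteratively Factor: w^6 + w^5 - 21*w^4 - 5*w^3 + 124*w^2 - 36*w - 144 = (w + 4)*(w^5 - 3*w^4 - 9*w^3 + 31*w^2 - 36) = (w - 2)*(w + 4)*(w^4 - w^3 - 11*w^2 + 9*w + 18) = (w - 2)^2*(w + 4)*(w^3 + w^2 - 9*w - 9) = (w - 2)^2*(w + 3)*(w + 4)*(w^2 - 2*w - 3) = (w - 3)*(w - 2)^2*(w + 3)*(w + 4)*(w + 1)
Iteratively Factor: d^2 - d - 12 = (d + 3)*(d - 4)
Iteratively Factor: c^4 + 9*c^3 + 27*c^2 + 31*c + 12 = (c + 4)*(c^3 + 5*c^2 + 7*c + 3) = (c + 3)*(c + 4)*(c^2 + 2*c + 1) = (c + 1)*(c + 3)*(c + 4)*(c + 1)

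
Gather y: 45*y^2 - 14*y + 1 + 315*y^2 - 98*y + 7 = 360*y^2 - 112*y + 8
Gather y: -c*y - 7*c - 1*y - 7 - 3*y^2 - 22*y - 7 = -7*c - 3*y^2 + y*(-c - 23) - 14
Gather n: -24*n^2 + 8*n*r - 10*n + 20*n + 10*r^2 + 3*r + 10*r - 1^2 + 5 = -24*n^2 + n*(8*r + 10) + 10*r^2 + 13*r + 4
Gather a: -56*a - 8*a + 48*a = -16*a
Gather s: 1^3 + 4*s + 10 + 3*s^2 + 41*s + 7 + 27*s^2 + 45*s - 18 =30*s^2 + 90*s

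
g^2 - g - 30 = (g - 6)*(g + 5)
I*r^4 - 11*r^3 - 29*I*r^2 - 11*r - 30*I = (r + I)*(r + 5*I)*(r + 6*I)*(I*r + 1)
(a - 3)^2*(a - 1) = a^3 - 7*a^2 + 15*a - 9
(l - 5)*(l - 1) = l^2 - 6*l + 5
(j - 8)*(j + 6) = j^2 - 2*j - 48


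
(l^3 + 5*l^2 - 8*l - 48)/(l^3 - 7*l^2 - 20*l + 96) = (l + 4)/(l - 8)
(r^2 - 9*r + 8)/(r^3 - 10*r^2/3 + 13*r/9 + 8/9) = 9*(r - 8)/(9*r^2 - 21*r - 8)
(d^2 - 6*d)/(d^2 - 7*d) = (d - 6)/(d - 7)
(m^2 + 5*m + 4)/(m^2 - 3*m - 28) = (m + 1)/(m - 7)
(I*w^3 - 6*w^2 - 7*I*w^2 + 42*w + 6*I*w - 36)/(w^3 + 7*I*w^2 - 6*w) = I*(w^2 - 7*w + 6)/(w*(w + I))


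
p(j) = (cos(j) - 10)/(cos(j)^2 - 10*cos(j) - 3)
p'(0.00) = 0.00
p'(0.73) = 0.60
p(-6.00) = 0.77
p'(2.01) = 49.23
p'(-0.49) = -0.33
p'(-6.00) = 0.17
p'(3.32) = -0.36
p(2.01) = -7.28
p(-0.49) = 0.83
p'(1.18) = 1.99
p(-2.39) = -2.22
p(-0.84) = 1.01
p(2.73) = -1.56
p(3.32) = -1.41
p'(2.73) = 1.00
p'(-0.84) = -0.79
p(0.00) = 0.75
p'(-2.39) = -3.44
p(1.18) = 1.44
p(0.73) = 0.94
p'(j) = (2*sin(j)*cos(j) - 10*sin(j))*(cos(j) - 10)/(cos(j)^2 - 10*cos(j) - 3)^2 - sin(j)/(cos(j)^2 - 10*cos(j) - 3)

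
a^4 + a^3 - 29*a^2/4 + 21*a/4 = a*(a - 3/2)*(a - 1)*(a + 7/2)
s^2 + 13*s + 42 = (s + 6)*(s + 7)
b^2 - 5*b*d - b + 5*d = (b - 1)*(b - 5*d)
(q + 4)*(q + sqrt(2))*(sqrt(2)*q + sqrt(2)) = sqrt(2)*q^3 + 2*q^2 + 5*sqrt(2)*q^2 + 4*sqrt(2)*q + 10*q + 8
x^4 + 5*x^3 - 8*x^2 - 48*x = x*(x - 3)*(x + 4)^2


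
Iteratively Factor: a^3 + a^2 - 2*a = (a + 2)*(a^2 - a) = (a - 1)*(a + 2)*(a)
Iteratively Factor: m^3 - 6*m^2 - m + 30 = (m + 2)*(m^2 - 8*m + 15) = (m - 3)*(m + 2)*(m - 5)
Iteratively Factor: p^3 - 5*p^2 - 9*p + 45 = (p + 3)*(p^2 - 8*p + 15) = (p - 5)*(p + 3)*(p - 3)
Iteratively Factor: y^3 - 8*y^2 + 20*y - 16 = (y - 2)*(y^2 - 6*y + 8) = (y - 4)*(y - 2)*(y - 2)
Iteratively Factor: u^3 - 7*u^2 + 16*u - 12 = (u - 2)*(u^2 - 5*u + 6) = (u - 3)*(u - 2)*(u - 2)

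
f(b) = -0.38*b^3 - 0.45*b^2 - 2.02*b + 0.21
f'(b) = -1.14*b^2 - 0.9*b - 2.02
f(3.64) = -31.43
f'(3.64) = -20.40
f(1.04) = -2.80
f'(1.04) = -4.19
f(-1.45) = 3.35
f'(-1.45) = -3.11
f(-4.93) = 44.76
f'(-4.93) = -25.29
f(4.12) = -42.33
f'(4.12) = -25.08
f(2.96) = -19.57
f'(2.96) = -14.67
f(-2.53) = 8.59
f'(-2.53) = -7.04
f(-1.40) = 3.20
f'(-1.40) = -2.99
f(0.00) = 0.21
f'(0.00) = -2.02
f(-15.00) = 1211.76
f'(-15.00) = -245.02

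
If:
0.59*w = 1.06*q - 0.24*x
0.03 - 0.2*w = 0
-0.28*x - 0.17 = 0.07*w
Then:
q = -0.06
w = 0.15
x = -0.64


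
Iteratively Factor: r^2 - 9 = (r + 3)*(r - 3)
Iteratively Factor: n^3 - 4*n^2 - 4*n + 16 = (n + 2)*(n^2 - 6*n + 8) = (n - 4)*(n + 2)*(n - 2)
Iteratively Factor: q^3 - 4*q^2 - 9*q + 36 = (q - 4)*(q^2 - 9) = (q - 4)*(q - 3)*(q + 3)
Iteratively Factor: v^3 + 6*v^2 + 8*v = (v)*(v^2 + 6*v + 8) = v*(v + 4)*(v + 2)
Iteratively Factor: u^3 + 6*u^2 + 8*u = (u + 2)*(u^2 + 4*u) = (u + 2)*(u + 4)*(u)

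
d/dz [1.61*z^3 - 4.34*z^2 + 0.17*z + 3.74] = 4.83*z^2 - 8.68*z + 0.17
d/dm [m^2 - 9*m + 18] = 2*m - 9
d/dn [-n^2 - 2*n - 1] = -2*n - 2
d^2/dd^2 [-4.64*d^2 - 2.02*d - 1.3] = -9.28000000000000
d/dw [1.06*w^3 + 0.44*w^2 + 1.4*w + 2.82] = 3.18*w^2 + 0.88*w + 1.4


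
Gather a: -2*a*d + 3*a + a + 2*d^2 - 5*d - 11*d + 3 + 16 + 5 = a*(4 - 2*d) + 2*d^2 - 16*d + 24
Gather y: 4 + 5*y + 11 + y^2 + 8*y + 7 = y^2 + 13*y + 22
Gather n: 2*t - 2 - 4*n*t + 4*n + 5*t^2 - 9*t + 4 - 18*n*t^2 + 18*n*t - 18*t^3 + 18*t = n*(-18*t^2 + 14*t + 4) - 18*t^3 + 5*t^2 + 11*t + 2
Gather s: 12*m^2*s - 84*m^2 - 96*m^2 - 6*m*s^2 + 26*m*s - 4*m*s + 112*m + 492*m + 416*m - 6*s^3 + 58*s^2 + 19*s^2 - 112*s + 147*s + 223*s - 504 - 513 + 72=-180*m^2 + 1020*m - 6*s^3 + s^2*(77 - 6*m) + s*(12*m^2 + 22*m + 258) - 945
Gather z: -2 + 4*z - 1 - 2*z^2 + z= -2*z^2 + 5*z - 3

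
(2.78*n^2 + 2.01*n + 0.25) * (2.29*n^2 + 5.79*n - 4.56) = 6.3662*n^4 + 20.6991*n^3 - 0.4664*n^2 - 7.7181*n - 1.14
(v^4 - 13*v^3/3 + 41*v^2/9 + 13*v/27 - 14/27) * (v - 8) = v^5 - 37*v^4/3 + 353*v^3/9 - 971*v^2/27 - 118*v/27 + 112/27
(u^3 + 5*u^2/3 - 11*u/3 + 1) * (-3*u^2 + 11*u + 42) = -3*u^5 + 6*u^4 + 214*u^3/3 + 80*u^2/3 - 143*u + 42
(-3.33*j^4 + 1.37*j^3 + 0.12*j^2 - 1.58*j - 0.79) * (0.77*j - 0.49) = -2.5641*j^5 + 2.6866*j^4 - 0.5789*j^3 - 1.2754*j^2 + 0.1659*j + 0.3871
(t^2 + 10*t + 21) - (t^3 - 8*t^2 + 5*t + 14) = -t^3 + 9*t^2 + 5*t + 7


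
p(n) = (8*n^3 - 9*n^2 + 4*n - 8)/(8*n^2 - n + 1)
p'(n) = (1 - 16*n)*(8*n^3 - 9*n^2 + 4*n - 8)/(8*n^2 - n + 1)^2 + (24*n^2 - 18*n + 4)/(8*n^2 - n + 1) = (64*n^4 - 16*n^3 + n^2 + 110*n - 4)/(64*n^4 - 16*n^3 + 17*n^2 - 2*n + 1)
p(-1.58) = -3.03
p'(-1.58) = 0.56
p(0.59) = -2.23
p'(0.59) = 6.44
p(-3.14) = -4.30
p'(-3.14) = 0.93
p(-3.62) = -4.75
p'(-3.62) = 0.95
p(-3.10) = -4.26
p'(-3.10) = 0.92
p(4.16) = 3.17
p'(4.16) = 1.01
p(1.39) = 0.11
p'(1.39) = 1.53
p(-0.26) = -5.44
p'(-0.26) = -9.86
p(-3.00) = -4.17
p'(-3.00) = 0.92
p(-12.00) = -13.03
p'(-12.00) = 1.00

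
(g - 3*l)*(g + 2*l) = g^2 - g*l - 6*l^2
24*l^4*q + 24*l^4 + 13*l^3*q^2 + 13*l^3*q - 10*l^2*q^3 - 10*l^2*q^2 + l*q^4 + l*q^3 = (-8*l + q)*(-3*l + q)*(l + q)*(l*q + l)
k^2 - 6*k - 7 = (k - 7)*(k + 1)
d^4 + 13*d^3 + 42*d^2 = d^2*(d + 6)*(d + 7)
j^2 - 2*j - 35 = (j - 7)*(j + 5)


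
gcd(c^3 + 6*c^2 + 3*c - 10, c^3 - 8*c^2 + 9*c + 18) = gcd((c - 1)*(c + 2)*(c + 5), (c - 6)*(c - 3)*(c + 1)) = 1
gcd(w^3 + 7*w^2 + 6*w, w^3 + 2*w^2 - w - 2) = w + 1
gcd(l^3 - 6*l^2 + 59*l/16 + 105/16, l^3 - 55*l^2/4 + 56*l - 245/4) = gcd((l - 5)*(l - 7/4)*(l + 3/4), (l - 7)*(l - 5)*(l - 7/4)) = l^2 - 27*l/4 + 35/4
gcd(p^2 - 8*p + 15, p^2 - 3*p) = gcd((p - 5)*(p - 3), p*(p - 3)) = p - 3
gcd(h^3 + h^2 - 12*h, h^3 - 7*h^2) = h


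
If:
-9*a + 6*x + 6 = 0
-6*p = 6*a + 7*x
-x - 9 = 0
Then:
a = -16/3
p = 95/6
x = -9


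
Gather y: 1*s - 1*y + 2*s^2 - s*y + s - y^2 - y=2*s^2 + 2*s - y^2 + y*(-s - 2)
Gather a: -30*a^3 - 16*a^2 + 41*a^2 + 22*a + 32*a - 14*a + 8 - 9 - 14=-30*a^3 + 25*a^2 + 40*a - 15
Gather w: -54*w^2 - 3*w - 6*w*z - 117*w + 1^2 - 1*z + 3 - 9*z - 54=-54*w^2 + w*(-6*z - 120) - 10*z - 50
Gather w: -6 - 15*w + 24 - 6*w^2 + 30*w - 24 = -6*w^2 + 15*w - 6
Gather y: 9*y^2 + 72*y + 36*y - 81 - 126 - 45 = 9*y^2 + 108*y - 252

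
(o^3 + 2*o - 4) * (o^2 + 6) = o^5 + 8*o^3 - 4*o^2 + 12*o - 24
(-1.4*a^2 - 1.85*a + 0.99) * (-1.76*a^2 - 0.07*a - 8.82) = 2.464*a^4 + 3.354*a^3 + 10.7351*a^2 + 16.2477*a - 8.7318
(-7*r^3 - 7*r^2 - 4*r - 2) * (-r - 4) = 7*r^4 + 35*r^3 + 32*r^2 + 18*r + 8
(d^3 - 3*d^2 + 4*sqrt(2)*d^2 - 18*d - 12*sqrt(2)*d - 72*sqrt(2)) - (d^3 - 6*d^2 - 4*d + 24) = 3*d^2 + 4*sqrt(2)*d^2 - 12*sqrt(2)*d - 14*d - 72*sqrt(2) - 24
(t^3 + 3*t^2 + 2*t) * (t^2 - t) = t^5 + 2*t^4 - t^3 - 2*t^2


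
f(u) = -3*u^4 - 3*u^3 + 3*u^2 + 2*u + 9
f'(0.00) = 2.00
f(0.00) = 9.00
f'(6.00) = -2878.00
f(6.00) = -4407.00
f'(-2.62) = 140.32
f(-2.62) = -63.05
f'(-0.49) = -1.69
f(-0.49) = 8.92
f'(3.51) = -606.74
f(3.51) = -532.10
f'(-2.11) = 62.00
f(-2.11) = -13.15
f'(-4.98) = 1230.99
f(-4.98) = -1401.22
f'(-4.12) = 663.72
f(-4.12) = -602.90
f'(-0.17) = 0.78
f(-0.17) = 8.76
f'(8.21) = -7196.03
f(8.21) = -15062.47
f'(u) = -12*u^3 - 9*u^2 + 6*u + 2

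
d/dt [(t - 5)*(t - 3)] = 2*t - 8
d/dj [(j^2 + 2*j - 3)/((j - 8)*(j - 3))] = (-13*j^2 + 54*j + 15)/(j^4 - 22*j^3 + 169*j^2 - 528*j + 576)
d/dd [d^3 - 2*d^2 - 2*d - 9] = 3*d^2 - 4*d - 2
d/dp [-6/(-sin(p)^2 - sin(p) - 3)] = -6*(2*sin(p) + 1)*cos(p)/(sin(p)^2 + sin(p) + 3)^2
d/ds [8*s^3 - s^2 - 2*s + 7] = 24*s^2 - 2*s - 2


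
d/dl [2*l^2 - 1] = 4*l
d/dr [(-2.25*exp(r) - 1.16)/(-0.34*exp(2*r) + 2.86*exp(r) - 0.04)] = (-0.765*exp(2*r) - 0.7888*exp(r) + 3.4076)*exp(r)/(0.1156*exp(4*r) - 1.9448*exp(3*r) + 8.2068*exp(2*r) - 0.2288*exp(r) + 0.0016)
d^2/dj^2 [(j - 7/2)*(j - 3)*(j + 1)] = 6*j - 11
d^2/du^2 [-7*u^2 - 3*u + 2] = -14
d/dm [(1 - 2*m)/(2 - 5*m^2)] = 2*(-5*m^2 + 5*m - 2)/(25*m^4 - 20*m^2 + 4)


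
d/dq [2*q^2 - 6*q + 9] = 4*q - 6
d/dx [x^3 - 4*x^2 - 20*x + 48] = 3*x^2 - 8*x - 20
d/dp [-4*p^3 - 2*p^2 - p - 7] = -12*p^2 - 4*p - 1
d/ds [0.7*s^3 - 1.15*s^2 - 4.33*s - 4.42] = 2.1*s^2 - 2.3*s - 4.33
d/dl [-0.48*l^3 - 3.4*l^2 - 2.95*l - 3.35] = -1.44*l^2 - 6.8*l - 2.95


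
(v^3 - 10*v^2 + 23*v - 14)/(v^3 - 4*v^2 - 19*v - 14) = (v^2 - 3*v + 2)/(v^2 + 3*v + 2)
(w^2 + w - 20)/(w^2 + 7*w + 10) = (w - 4)/(w + 2)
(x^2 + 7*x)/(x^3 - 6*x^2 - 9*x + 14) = x*(x + 7)/(x^3 - 6*x^2 - 9*x + 14)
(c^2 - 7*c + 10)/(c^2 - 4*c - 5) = (c - 2)/(c + 1)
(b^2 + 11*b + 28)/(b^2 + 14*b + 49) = (b + 4)/(b + 7)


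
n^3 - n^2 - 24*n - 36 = (n - 6)*(n + 2)*(n + 3)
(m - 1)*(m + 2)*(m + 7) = m^3 + 8*m^2 + 5*m - 14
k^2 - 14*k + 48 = (k - 8)*(k - 6)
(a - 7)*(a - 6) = a^2 - 13*a + 42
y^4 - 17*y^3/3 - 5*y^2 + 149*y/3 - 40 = (y - 5)*(y - 8/3)*(y - 1)*(y + 3)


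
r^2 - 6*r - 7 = (r - 7)*(r + 1)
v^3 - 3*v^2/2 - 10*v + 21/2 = (v - 7/2)*(v - 1)*(v + 3)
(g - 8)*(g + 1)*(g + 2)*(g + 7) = g^4 + 2*g^3 - 57*g^2 - 170*g - 112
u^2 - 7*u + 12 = (u - 4)*(u - 3)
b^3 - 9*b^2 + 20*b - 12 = (b - 6)*(b - 2)*(b - 1)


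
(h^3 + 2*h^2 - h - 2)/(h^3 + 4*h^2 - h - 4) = (h + 2)/(h + 4)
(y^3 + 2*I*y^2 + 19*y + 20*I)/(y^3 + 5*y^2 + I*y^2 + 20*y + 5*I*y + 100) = (y + I)/(y + 5)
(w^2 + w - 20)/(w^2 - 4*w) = (w + 5)/w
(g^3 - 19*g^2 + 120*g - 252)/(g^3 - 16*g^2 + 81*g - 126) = (g - 6)/(g - 3)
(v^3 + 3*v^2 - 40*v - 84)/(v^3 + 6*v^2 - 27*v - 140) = (v^2 - 4*v - 12)/(v^2 - v - 20)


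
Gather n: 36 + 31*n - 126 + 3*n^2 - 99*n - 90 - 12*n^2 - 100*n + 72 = -9*n^2 - 168*n - 108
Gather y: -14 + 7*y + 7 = 7*y - 7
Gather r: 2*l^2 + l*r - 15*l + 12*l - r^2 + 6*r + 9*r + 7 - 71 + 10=2*l^2 - 3*l - r^2 + r*(l + 15) - 54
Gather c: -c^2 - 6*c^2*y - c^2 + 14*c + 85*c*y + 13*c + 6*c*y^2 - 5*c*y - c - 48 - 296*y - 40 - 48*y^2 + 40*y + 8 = c^2*(-6*y - 2) + c*(6*y^2 + 80*y + 26) - 48*y^2 - 256*y - 80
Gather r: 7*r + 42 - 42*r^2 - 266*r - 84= -42*r^2 - 259*r - 42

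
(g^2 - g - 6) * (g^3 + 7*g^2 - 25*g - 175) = g^5 + 6*g^4 - 38*g^3 - 192*g^2 + 325*g + 1050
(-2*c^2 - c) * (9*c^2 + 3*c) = -18*c^4 - 15*c^3 - 3*c^2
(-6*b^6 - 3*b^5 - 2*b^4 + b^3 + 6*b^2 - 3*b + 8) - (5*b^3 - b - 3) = -6*b^6 - 3*b^5 - 2*b^4 - 4*b^3 + 6*b^2 - 2*b + 11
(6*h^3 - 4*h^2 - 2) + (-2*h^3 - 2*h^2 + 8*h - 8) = 4*h^3 - 6*h^2 + 8*h - 10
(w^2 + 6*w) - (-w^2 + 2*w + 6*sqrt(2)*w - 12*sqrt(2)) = 2*w^2 - 6*sqrt(2)*w + 4*w + 12*sqrt(2)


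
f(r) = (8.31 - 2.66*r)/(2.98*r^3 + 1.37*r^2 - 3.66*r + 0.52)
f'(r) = (8.31 - 2.66*r)*(-8.94*r^2 - 2.74*r + 3.66)/(2.98*r^3 + 1.37*r^2 - 3.66*r + 0.52)^2 - 2.66/(2.98*r^3 + 1.37*r^2 - 3.66*r + 0.52)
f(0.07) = 29.92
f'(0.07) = 367.51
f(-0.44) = 4.43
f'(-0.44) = 5.24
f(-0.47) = 4.28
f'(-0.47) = 4.51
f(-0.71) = 3.72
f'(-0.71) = 0.52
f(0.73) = -24.26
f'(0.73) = -276.86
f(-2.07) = -1.11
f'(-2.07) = -2.36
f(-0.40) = 4.66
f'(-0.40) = 6.38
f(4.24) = -0.01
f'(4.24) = -0.00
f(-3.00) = -0.29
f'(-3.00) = -0.30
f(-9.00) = -0.02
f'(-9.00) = -0.00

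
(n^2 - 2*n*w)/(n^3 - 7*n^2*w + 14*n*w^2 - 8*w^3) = n/(n^2 - 5*n*w + 4*w^2)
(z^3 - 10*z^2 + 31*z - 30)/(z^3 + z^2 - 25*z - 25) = (z^2 - 5*z + 6)/(z^2 + 6*z + 5)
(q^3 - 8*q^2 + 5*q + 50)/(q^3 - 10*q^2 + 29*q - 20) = (q^2 - 3*q - 10)/(q^2 - 5*q + 4)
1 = 1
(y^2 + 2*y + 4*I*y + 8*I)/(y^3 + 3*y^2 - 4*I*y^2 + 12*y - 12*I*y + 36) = (y^2 + y*(2 + 4*I) + 8*I)/(y^3 + y^2*(3 - 4*I) + y*(12 - 12*I) + 36)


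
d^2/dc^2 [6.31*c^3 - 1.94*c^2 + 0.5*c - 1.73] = 37.86*c - 3.88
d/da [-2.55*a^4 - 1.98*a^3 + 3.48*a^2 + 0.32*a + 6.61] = -10.2*a^3 - 5.94*a^2 + 6.96*a + 0.32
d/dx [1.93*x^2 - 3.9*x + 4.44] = 3.86*x - 3.9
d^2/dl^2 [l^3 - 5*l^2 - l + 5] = 6*l - 10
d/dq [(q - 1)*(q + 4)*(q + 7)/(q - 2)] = 2*(q^3 + 2*q^2 - 20*q - 3)/(q^2 - 4*q + 4)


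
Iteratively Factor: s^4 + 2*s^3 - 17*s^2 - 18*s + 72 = (s + 3)*(s^3 - s^2 - 14*s + 24) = (s - 2)*(s + 3)*(s^2 + s - 12) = (s - 3)*(s - 2)*(s + 3)*(s + 4)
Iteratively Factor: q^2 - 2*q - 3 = (q + 1)*(q - 3)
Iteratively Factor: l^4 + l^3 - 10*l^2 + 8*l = (l - 2)*(l^3 + 3*l^2 - 4*l) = l*(l - 2)*(l^2 + 3*l - 4) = l*(l - 2)*(l - 1)*(l + 4)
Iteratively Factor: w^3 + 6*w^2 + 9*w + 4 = (w + 4)*(w^2 + 2*w + 1) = (w + 1)*(w + 4)*(w + 1)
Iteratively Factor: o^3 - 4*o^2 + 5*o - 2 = (o - 2)*(o^2 - 2*o + 1) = (o - 2)*(o - 1)*(o - 1)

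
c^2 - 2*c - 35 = (c - 7)*(c + 5)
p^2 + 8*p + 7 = (p + 1)*(p + 7)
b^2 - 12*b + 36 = (b - 6)^2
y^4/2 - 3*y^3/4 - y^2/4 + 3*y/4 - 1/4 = (y/2 + 1/2)*(y - 1)^2*(y - 1/2)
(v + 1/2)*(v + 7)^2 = v^3 + 29*v^2/2 + 56*v + 49/2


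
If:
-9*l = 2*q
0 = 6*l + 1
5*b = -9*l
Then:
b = 3/10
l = -1/6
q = 3/4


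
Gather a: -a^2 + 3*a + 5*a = -a^2 + 8*a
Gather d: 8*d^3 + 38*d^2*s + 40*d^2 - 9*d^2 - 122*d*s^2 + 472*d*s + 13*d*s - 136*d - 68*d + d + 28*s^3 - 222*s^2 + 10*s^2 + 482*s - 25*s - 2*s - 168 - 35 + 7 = 8*d^3 + d^2*(38*s + 31) + d*(-122*s^2 + 485*s - 203) + 28*s^3 - 212*s^2 + 455*s - 196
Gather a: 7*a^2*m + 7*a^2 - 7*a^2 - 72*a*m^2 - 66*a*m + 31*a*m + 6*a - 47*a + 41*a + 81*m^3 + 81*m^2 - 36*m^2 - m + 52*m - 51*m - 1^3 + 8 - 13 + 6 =7*a^2*m + a*(-72*m^2 - 35*m) + 81*m^3 + 45*m^2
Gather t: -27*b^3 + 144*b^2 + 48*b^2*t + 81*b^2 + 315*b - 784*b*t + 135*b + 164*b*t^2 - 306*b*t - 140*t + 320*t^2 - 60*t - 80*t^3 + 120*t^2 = -27*b^3 + 225*b^2 + 450*b - 80*t^3 + t^2*(164*b + 440) + t*(48*b^2 - 1090*b - 200)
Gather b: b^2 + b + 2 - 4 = b^2 + b - 2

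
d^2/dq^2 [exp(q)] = exp(q)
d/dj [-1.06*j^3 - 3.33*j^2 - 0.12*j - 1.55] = -3.18*j^2 - 6.66*j - 0.12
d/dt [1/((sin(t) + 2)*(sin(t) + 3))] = -(2*sin(t) + 5)*cos(t)/((sin(t) + 2)^2*(sin(t) + 3)^2)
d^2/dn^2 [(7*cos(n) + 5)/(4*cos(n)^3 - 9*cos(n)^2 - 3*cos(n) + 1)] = (18*(7*cos(n) + 5)*(-4*cos(n)^2 + 6*cos(n) + 1)^2*sin(n)^2 - 7*(9*sin(n)^2 + cos(3*n) - 8)^2*cos(n) + 3*(-9*cos(2*n) + 2*cos(3*n) - 7)*(28*(1 - cos(2*n))^2 + 3*cos(2*n) - 54*cos(3*n) + 21*cos(4*n) - 42)/4)/(9*sin(n)^2 + cos(3*n) - 8)^3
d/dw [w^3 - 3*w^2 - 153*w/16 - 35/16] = 3*w^2 - 6*w - 153/16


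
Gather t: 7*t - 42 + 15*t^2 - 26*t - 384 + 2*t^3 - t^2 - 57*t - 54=2*t^3 + 14*t^2 - 76*t - 480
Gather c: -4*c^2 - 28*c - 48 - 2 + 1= -4*c^2 - 28*c - 49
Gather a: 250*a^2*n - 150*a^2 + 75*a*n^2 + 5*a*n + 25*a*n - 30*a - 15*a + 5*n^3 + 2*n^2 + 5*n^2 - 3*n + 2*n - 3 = a^2*(250*n - 150) + a*(75*n^2 + 30*n - 45) + 5*n^3 + 7*n^2 - n - 3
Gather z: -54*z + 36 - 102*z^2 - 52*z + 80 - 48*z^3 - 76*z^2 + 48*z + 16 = -48*z^3 - 178*z^2 - 58*z + 132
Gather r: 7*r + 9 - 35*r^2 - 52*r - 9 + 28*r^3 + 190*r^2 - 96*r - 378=28*r^3 + 155*r^2 - 141*r - 378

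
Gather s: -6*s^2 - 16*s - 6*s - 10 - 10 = -6*s^2 - 22*s - 20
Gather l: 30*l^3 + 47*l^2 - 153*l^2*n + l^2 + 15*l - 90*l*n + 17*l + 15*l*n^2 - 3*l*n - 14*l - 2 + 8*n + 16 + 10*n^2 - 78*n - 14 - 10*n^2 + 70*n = 30*l^3 + l^2*(48 - 153*n) + l*(15*n^2 - 93*n + 18)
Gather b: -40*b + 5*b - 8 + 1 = -35*b - 7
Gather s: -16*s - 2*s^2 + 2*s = -2*s^2 - 14*s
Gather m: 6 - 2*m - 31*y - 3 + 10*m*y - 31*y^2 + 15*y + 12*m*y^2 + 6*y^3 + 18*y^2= m*(12*y^2 + 10*y - 2) + 6*y^3 - 13*y^2 - 16*y + 3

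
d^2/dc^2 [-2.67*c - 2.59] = 0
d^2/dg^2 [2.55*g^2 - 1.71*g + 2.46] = 5.10000000000000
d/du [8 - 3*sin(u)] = -3*cos(u)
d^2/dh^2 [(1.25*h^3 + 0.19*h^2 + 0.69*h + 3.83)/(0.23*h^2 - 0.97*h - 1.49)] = (1.11022302462516e-16*h^5 + 4.44089209850063e-16*h^4 + 3.36678*h^3 + 12.44607*h^2 + 12.94269*h + 8.6815)/(0.012167*h^6 - 0.153939*h^5 + 0.412758*h^4 + 1.081841*h^3 - 2.673954*h^2 - 6.460491*h - 3.307949)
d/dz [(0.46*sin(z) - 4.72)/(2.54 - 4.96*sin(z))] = -22.2428*cos(z)/(4.96*sin(z) - 2.54)^2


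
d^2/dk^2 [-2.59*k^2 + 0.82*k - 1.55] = -5.18000000000000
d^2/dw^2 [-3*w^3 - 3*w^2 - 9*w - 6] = -18*w - 6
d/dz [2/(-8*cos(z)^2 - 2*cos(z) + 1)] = -4*(8*cos(z) + 1)*sin(z)/(8*cos(z)^2 + 2*cos(z) - 1)^2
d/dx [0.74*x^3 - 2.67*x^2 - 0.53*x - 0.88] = 2.22*x^2 - 5.34*x - 0.53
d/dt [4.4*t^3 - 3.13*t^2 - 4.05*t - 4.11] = 13.2*t^2 - 6.26*t - 4.05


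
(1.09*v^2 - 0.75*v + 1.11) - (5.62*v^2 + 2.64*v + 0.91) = -4.53*v^2 - 3.39*v + 0.2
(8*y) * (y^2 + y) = 8*y^3 + 8*y^2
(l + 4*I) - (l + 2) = -2 + 4*I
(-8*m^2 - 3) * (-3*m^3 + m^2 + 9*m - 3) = 24*m^5 - 8*m^4 - 63*m^3 + 21*m^2 - 27*m + 9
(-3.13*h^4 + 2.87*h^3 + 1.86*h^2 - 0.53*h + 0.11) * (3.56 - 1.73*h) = 5.4149*h^5 - 16.1079*h^4 + 6.9994*h^3 + 7.5385*h^2 - 2.0771*h + 0.3916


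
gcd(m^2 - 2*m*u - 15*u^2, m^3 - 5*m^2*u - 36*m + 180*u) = -m + 5*u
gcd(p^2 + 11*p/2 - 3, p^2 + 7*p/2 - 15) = p + 6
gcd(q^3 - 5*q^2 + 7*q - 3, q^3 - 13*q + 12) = q^2 - 4*q + 3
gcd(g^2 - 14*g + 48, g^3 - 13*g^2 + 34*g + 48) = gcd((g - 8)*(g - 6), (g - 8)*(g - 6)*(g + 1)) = g^2 - 14*g + 48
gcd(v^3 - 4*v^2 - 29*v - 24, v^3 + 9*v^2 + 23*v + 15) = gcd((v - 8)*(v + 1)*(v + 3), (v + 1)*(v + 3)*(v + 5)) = v^2 + 4*v + 3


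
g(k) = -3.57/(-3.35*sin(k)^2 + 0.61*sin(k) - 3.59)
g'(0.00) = 0.17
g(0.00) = 0.99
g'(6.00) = 0.53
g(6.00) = 0.89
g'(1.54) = -0.02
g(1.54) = 0.56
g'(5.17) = 0.22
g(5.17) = 0.52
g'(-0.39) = 0.56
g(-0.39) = 0.83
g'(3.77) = -0.50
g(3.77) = 0.70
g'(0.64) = -0.50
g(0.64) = 0.81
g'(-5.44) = -0.42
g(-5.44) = 0.71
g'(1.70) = 0.07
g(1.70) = 0.57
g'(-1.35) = 0.10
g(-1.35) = 0.48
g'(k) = -3.57*(6.7*sin(k)*cos(k) - 0.61*cos(k))/(-3.35*sin(k)^2 + 0.61*sin(k) - 3.59)^2 = (2.1777 - 23.919*sin(k))*cos(k)/(3.35*sin(k)^2 - 0.61*sin(k) + 3.59)^2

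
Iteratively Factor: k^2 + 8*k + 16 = (k + 4)*(k + 4)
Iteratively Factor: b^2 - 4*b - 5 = (b + 1)*(b - 5)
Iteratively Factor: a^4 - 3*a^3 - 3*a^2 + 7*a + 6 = (a - 2)*(a^3 - a^2 - 5*a - 3) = (a - 2)*(a + 1)*(a^2 - 2*a - 3) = (a - 2)*(a + 1)^2*(a - 3)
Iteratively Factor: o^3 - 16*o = (o)*(o^2 - 16) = o*(o - 4)*(o + 4)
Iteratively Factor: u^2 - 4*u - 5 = (u + 1)*(u - 5)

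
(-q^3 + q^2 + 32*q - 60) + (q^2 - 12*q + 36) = -q^3 + 2*q^2 + 20*q - 24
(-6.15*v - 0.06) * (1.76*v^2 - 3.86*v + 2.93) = -10.824*v^3 + 23.6334*v^2 - 17.7879*v - 0.1758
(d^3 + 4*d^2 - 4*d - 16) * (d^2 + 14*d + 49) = d^5 + 18*d^4 + 101*d^3 + 124*d^2 - 420*d - 784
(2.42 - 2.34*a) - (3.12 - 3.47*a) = 1.13*a - 0.7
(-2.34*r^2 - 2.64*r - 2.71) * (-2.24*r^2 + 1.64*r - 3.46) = 5.2416*r^4 + 2.076*r^3 + 9.8372*r^2 + 4.69*r + 9.3766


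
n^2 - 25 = (n - 5)*(n + 5)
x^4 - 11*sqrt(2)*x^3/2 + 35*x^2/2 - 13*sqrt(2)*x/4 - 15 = (x - 5*sqrt(2)/2)*(x - 2*sqrt(2))*(x - 3*sqrt(2)/2)*(x + sqrt(2)/2)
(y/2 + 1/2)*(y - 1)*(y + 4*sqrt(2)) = y^3/2 + 2*sqrt(2)*y^2 - y/2 - 2*sqrt(2)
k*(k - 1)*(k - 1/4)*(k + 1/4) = k^4 - k^3 - k^2/16 + k/16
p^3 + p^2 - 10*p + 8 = (p - 2)*(p - 1)*(p + 4)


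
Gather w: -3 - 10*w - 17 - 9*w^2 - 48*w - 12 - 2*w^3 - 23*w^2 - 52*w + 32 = -2*w^3 - 32*w^2 - 110*w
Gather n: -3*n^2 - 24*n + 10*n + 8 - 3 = -3*n^2 - 14*n + 5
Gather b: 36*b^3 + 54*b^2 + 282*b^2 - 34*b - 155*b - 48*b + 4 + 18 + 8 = 36*b^3 + 336*b^2 - 237*b + 30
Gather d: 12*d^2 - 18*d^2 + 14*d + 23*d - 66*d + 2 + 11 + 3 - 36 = -6*d^2 - 29*d - 20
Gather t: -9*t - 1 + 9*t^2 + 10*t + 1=9*t^2 + t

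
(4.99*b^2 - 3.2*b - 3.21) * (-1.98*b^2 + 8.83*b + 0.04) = -9.8802*b^4 + 50.3977*b^3 - 21.7006*b^2 - 28.4723*b - 0.1284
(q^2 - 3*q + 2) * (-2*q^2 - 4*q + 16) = -2*q^4 + 2*q^3 + 24*q^2 - 56*q + 32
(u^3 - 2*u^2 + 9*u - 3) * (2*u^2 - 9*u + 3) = 2*u^5 - 13*u^4 + 39*u^3 - 93*u^2 + 54*u - 9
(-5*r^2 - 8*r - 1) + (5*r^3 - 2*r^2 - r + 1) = 5*r^3 - 7*r^2 - 9*r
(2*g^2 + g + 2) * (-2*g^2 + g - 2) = -4*g^4 - 7*g^2 - 4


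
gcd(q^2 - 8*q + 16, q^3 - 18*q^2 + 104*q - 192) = q - 4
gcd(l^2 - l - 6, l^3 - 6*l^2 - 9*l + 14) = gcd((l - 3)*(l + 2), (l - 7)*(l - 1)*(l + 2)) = l + 2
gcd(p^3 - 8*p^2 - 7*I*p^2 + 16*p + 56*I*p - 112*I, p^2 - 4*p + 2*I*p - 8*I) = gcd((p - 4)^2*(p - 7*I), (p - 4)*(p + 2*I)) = p - 4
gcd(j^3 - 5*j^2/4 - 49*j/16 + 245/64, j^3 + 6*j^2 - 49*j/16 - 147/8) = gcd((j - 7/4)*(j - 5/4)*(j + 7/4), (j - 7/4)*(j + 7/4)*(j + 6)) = j^2 - 49/16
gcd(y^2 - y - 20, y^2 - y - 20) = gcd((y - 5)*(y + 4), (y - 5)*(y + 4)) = y^2 - y - 20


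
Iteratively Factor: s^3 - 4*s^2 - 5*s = (s)*(s^2 - 4*s - 5) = s*(s + 1)*(s - 5)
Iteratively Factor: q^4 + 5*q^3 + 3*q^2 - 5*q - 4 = (q + 1)*(q^3 + 4*q^2 - q - 4) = (q - 1)*(q + 1)*(q^2 + 5*q + 4) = (q - 1)*(q + 1)^2*(q + 4)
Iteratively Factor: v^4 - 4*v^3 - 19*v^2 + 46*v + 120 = (v + 2)*(v^3 - 6*v^2 - 7*v + 60) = (v - 5)*(v + 2)*(v^2 - v - 12) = (v - 5)*(v + 2)*(v + 3)*(v - 4)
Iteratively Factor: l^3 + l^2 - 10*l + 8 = (l - 2)*(l^2 + 3*l - 4) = (l - 2)*(l - 1)*(l + 4)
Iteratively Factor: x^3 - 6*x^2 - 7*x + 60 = (x - 4)*(x^2 - 2*x - 15) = (x - 4)*(x + 3)*(x - 5)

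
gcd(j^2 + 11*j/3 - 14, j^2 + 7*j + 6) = j + 6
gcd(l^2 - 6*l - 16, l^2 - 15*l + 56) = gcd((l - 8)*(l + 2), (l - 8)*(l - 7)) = l - 8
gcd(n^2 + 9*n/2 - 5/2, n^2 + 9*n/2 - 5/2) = n^2 + 9*n/2 - 5/2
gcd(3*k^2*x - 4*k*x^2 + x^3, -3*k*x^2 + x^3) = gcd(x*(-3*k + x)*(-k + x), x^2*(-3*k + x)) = -3*k*x + x^2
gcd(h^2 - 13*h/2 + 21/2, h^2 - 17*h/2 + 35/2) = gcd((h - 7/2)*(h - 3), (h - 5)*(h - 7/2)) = h - 7/2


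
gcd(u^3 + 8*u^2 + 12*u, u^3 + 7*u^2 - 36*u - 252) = u + 6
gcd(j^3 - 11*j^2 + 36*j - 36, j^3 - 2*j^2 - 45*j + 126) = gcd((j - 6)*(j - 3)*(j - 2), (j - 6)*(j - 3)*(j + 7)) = j^2 - 9*j + 18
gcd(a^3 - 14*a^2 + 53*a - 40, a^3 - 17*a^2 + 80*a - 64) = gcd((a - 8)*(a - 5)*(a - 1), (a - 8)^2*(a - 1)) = a^2 - 9*a + 8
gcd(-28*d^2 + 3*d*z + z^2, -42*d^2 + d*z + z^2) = 7*d + z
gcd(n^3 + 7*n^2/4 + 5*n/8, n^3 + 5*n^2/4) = n^2 + 5*n/4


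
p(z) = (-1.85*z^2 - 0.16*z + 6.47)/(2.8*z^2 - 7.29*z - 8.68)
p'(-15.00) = 0.01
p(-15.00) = -0.56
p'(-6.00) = 0.03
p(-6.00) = -0.44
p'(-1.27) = 2.94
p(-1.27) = 0.72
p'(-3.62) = 0.08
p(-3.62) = -0.32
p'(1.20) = 0.35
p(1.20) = -0.27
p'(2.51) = 1.45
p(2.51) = 0.60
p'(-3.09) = 0.12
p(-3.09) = -0.26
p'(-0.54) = 3.56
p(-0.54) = -1.53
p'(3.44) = 512.61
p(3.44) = 25.62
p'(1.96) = 0.63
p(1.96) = 0.08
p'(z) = (7.29 - 5.6*z)*(-1.85*z^2 - 0.16*z + 6.47)/(2.8*z^2 - 7.29*z - 8.68)^2 + (-3.7*z - 0.16)/(2.8*z^2 - 7.29*z - 8.68)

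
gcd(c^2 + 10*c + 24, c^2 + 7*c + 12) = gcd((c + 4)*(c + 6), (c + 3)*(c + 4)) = c + 4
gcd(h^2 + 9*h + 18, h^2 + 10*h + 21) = h + 3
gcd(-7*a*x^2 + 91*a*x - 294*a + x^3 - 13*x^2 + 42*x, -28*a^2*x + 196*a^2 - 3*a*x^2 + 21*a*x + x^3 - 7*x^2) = -7*a*x + 49*a + x^2 - 7*x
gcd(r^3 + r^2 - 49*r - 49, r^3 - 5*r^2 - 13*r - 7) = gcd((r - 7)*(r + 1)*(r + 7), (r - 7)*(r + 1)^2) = r^2 - 6*r - 7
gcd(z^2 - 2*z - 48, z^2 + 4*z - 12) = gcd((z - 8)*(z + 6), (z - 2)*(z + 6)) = z + 6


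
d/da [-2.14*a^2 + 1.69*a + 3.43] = 1.69 - 4.28*a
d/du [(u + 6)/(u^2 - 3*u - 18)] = u*(-u - 12)/(u^4 - 6*u^3 - 27*u^2 + 108*u + 324)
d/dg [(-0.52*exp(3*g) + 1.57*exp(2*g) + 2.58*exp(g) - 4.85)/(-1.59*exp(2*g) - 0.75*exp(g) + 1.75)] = (0.8268*exp(4*g) + 0.78*exp(3*g) + 0.194700000000001*exp(2*g) - 9.928*exp(g) + 0.877500000000001)*exp(g)/(2.5281*exp(4*g) + 2.385*exp(3*g) - 5.0025*exp(2*g) - 2.625*exp(g) + 3.0625)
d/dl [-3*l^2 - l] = -6*l - 1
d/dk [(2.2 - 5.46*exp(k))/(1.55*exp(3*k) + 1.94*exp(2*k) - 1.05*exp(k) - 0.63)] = (16.926*exp(3*k) + 0.362399999999997*exp(2*k) - 8.536*exp(k) + 5.7498)*exp(k)/(2.4025*exp(6*k) + 6.014*exp(5*k) + 0.508599999999999*exp(4*k) - 6.027*exp(3*k) - 1.3419*exp(2*k) + 1.323*exp(k) + 0.3969)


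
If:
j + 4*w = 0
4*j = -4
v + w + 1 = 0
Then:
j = -1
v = -5/4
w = 1/4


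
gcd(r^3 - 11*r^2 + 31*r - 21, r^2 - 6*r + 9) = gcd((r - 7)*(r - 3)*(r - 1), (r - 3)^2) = r - 3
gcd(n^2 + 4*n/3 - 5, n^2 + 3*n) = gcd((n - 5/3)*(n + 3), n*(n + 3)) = n + 3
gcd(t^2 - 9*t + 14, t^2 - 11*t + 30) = 1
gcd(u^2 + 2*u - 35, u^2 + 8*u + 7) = u + 7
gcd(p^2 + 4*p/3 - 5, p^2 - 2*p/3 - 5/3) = p - 5/3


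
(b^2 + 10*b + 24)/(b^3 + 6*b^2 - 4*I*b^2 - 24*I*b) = (b + 4)/(b*(b - 4*I))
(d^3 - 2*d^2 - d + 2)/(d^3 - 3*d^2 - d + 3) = (d - 2)/(d - 3)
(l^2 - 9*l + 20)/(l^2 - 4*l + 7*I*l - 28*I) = (l - 5)/(l + 7*I)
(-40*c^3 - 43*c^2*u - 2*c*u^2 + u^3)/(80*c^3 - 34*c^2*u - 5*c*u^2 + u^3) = (c + u)/(-2*c + u)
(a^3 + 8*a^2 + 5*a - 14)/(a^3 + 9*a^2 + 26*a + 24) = (a^2 + 6*a - 7)/(a^2 + 7*a + 12)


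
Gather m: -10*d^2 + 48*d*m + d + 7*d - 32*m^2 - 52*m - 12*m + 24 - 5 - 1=-10*d^2 + 8*d - 32*m^2 + m*(48*d - 64) + 18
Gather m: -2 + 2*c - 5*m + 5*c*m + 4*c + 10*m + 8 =6*c + m*(5*c + 5) + 6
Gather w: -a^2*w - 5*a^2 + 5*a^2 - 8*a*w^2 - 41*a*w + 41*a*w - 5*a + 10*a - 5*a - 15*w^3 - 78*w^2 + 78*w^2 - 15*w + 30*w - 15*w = -a^2*w - 8*a*w^2 - 15*w^3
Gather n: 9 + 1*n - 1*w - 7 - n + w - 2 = 0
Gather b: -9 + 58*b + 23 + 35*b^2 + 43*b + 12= 35*b^2 + 101*b + 26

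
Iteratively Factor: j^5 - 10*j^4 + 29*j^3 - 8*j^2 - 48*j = (j - 3)*(j^4 - 7*j^3 + 8*j^2 + 16*j) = (j - 3)*(j + 1)*(j^3 - 8*j^2 + 16*j) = (j - 4)*(j - 3)*(j + 1)*(j^2 - 4*j) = j*(j - 4)*(j - 3)*(j + 1)*(j - 4)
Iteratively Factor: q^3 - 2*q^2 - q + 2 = (q - 1)*(q^2 - q - 2) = (q - 2)*(q - 1)*(q + 1)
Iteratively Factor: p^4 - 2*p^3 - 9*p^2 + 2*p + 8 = (p + 1)*(p^3 - 3*p^2 - 6*p + 8) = (p - 1)*(p + 1)*(p^2 - 2*p - 8) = (p - 4)*(p - 1)*(p + 1)*(p + 2)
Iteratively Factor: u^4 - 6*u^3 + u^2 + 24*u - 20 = (u - 1)*(u^3 - 5*u^2 - 4*u + 20) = (u - 1)*(u + 2)*(u^2 - 7*u + 10) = (u - 2)*(u - 1)*(u + 2)*(u - 5)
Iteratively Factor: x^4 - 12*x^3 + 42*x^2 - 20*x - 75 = (x - 3)*(x^3 - 9*x^2 + 15*x + 25) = (x - 5)*(x - 3)*(x^2 - 4*x - 5) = (x - 5)^2*(x - 3)*(x + 1)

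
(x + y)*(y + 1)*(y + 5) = x*y^2 + 6*x*y + 5*x + y^3 + 6*y^2 + 5*y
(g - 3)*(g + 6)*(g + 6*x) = g^3 + 6*g^2*x + 3*g^2 + 18*g*x - 18*g - 108*x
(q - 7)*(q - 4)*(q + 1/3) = q^3 - 32*q^2/3 + 73*q/3 + 28/3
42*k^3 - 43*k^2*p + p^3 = (-6*k + p)*(-k + p)*(7*k + p)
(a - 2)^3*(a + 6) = a^4 - 24*a^2 + 64*a - 48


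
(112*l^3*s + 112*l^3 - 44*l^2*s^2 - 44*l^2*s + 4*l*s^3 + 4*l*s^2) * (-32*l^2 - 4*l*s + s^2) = -3584*l^5*s - 3584*l^5 + 960*l^4*s^2 + 960*l^4*s + 160*l^3*s^3 + 160*l^3*s^2 - 60*l^2*s^4 - 60*l^2*s^3 + 4*l*s^5 + 4*l*s^4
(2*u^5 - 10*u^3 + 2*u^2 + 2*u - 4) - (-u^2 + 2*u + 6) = 2*u^5 - 10*u^3 + 3*u^2 - 10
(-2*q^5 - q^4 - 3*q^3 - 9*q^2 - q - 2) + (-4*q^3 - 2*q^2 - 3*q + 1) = -2*q^5 - q^4 - 7*q^3 - 11*q^2 - 4*q - 1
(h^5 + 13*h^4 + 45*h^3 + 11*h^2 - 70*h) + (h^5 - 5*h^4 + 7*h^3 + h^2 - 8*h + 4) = 2*h^5 + 8*h^4 + 52*h^3 + 12*h^2 - 78*h + 4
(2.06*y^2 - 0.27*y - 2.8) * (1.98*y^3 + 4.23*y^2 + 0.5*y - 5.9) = 4.0788*y^5 + 8.1792*y^4 - 5.6561*y^3 - 24.133*y^2 + 0.193*y + 16.52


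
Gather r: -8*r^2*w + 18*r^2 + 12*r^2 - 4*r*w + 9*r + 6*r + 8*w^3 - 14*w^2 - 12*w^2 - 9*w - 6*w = r^2*(30 - 8*w) + r*(15 - 4*w) + 8*w^3 - 26*w^2 - 15*w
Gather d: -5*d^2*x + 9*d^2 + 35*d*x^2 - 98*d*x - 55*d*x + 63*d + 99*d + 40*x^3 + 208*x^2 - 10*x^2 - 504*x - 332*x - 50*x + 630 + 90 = d^2*(9 - 5*x) + d*(35*x^2 - 153*x + 162) + 40*x^3 + 198*x^2 - 886*x + 720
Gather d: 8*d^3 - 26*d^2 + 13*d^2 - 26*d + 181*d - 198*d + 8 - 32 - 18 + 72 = 8*d^3 - 13*d^2 - 43*d + 30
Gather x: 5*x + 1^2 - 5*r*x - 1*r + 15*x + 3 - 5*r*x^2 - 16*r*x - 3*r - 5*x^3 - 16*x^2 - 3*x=-4*r - 5*x^3 + x^2*(-5*r - 16) + x*(17 - 21*r) + 4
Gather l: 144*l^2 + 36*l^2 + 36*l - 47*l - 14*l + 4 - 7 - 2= 180*l^2 - 25*l - 5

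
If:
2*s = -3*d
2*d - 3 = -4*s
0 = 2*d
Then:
No Solution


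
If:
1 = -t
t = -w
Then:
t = -1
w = 1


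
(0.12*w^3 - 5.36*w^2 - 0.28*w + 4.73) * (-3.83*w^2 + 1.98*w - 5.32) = -0.4596*w^5 + 20.7664*w^4 - 10.1788*w^3 + 9.8449*w^2 + 10.855*w - 25.1636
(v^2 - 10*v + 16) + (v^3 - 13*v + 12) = v^3 + v^2 - 23*v + 28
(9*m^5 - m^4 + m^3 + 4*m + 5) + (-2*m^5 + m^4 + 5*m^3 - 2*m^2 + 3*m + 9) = 7*m^5 + 6*m^3 - 2*m^2 + 7*m + 14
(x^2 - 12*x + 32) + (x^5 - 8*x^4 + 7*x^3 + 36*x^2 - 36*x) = x^5 - 8*x^4 + 7*x^3 + 37*x^2 - 48*x + 32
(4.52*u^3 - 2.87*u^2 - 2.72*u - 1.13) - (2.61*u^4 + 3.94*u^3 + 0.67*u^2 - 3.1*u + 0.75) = -2.61*u^4 + 0.58*u^3 - 3.54*u^2 + 0.38*u - 1.88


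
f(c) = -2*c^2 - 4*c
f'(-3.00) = 8.00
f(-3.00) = -6.00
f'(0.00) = -4.00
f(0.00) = 0.00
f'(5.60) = -26.40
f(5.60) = -85.12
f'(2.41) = -13.64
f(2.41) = -21.26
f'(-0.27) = -2.92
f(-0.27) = 0.93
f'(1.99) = -11.96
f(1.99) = -15.88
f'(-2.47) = 5.88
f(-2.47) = -2.32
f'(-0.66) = -1.36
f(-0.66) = 1.77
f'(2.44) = -13.76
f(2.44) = -21.67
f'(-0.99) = -0.04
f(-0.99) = 2.00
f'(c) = -4*c - 4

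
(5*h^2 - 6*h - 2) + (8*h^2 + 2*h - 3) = 13*h^2 - 4*h - 5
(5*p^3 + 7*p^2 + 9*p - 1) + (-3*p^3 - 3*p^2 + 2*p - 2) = 2*p^3 + 4*p^2 + 11*p - 3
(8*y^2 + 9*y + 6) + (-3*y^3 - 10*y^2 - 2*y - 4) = -3*y^3 - 2*y^2 + 7*y + 2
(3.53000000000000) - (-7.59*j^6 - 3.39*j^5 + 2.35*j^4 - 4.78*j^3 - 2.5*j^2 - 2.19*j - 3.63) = 7.59*j^6 + 3.39*j^5 - 2.35*j^4 + 4.78*j^3 + 2.5*j^2 + 2.19*j + 7.16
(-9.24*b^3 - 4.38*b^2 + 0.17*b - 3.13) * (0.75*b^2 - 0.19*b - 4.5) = -6.93*b^5 - 1.5294*b^4 + 42.5397*b^3 + 17.3302*b^2 - 0.1703*b + 14.085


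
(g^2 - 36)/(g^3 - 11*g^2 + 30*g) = (g + 6)/(g*(g - 5))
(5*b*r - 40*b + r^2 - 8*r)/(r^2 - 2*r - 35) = (-5*b*r + 40*b - r^2 + 8*r)/(-r^2 + 2*r + 35)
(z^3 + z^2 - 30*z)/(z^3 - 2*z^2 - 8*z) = (-z^2 - z + 30)/(-z^2 + 2*z + 8)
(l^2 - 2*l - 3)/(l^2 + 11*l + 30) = (l^2 - 2*l - 3)/(l^2 + 11*l + 30)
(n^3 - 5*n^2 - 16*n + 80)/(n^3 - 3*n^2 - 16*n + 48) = (n - 5)/(n - 3)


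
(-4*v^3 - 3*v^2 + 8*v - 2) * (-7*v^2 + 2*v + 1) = 28*v^5 + 13*v^4 - 66*v^3 + 27*v^2 + 4*v - 2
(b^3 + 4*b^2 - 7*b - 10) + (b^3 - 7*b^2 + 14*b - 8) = 2*b^3 - 3*b^2 + 7*b - 18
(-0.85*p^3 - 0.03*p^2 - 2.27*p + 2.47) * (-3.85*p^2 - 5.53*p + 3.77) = 3.2725*p^5 + 4.816*p^4 + 5.7009*p^3 + 2.9305*p^2 - 22.217*p + 9.3119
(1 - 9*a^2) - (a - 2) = -9*a^2 - a + 3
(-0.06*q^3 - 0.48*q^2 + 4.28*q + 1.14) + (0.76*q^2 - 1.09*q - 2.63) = -0.06*q^3 + 0.28*q^2 + 3.19*q - 1.49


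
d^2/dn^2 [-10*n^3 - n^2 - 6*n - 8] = -60*n - 2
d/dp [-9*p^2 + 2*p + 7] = 2 - 18*p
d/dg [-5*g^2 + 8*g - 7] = 8 - 10*g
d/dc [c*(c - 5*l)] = 2*c - 5*l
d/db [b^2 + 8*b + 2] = 2*b + 8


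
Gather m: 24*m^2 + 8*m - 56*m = 24*m^2 - 48*m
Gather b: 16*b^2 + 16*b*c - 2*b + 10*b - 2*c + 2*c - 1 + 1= 16*b^2 + b*(16*c + 8)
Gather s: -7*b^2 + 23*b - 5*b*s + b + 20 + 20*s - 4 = -7*b^2 + 24*b + s*(20 - 5*b) + 16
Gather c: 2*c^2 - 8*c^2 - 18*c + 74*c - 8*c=-6*c^2 + 48*c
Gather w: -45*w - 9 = -45*w - 9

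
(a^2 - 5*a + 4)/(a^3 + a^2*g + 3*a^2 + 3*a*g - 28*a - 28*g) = (a - 1)/(a^2 + a*g + 7*a + 7*g)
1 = 1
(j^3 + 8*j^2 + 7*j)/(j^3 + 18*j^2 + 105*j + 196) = j*(j + 1)/(j^2 + 11*j + 28)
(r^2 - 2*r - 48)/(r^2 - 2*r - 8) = (-r^2 + 2*r + 48)/(-r^2 + 2*r + 8)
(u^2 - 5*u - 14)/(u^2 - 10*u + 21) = (u + 2)/(u - 3)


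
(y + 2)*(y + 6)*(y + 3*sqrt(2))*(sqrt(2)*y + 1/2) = sqrt(2)*y^4 + 13*y^3/2 + 8*sqrt(2)*y^3 + 27*sqrt(2)*y^2/2 + 52*y^2 + 12*sqrt(2)*y + 78*y + 18*sqrt(2)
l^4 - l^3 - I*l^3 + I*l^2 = l^2*(l - 1)*(l - I)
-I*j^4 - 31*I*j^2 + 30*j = j*(j - 6*I)*(j + 5*I)*(-I*j + 1)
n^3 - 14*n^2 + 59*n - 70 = (n - 7)*(n - 5)*(n - 2)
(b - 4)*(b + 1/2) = b^2 - 7*b/2 - 2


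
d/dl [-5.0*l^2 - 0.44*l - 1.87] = -10.0*l - 0.44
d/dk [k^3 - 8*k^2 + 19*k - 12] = 3*k^2 - 16*k + 19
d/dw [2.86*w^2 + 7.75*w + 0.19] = 5.72*w + 7.75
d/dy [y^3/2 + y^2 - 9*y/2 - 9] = 3*y^2/2 + 2*y - 9/2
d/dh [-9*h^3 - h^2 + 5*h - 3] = -27*h^2 - 2*h + 5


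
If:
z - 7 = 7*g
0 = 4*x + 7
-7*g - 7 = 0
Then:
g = -1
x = -7/4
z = 0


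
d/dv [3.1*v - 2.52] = 3.10000000000000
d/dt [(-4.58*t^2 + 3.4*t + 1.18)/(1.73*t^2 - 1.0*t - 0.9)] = (-1.302*t^2 + 4.1612*t - 1.88)/(2.9929*t^4 - 3.46*t^3 - 2.114*t^2 + 1.8*t + 0.81)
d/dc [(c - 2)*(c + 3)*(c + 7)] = 3*c^2 + 16*c + 1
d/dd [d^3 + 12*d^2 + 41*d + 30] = 3*d^2 + 24*d + 41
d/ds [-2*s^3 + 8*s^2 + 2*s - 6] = -6*s^2 + 16*s + 2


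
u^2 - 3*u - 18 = (u - 6)*(u + 3)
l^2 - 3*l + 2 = (l - 2)*(l - 1)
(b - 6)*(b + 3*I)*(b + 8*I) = b^3 - 6*b^2 + 11*I*b^2 - 24*b - 66*I*b + 144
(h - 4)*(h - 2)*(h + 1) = h^3 - 5*h^2 + 2*h + 8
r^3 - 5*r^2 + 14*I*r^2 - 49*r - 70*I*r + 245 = (r - 5)*(r + 7*I)^2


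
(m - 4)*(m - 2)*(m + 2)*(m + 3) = m^4 - m^3 - 16*m^2 + 4*m + 48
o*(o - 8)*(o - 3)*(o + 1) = o^4 - 10*o^3 + 13*o^2 + 24*o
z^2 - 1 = (z - 1)*(z + 1)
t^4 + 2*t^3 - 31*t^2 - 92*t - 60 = (t - 6)*(t + 1)*(t + 2)*(t + 5)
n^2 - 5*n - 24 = (n - 8)*(n + 3)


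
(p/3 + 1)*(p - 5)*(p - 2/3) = p^3/3 - 8*p^2/9 - 41*p/9 + 10/3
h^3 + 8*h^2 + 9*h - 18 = (h - 1)*(h + 3)*(h + 6)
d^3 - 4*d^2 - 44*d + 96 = (d - 8)*(d - 2)*(d + 6)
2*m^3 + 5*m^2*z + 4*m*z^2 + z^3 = (m + z)^2*(2*m + z)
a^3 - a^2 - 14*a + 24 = (a - 3)*(a - 2)*(a + 4)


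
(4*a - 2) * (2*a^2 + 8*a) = 8*a^3 + 28*a^2 - 16*a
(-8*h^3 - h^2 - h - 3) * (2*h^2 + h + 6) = -16*h^5 - 10*h^4 - 51*h^3 - 13*h^2 - 9*h - 18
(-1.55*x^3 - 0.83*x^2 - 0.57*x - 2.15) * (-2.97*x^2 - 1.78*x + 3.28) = 4.6035*x^5 + 5.2241*x^4 - 1.9137*x^3 + 4.6777*x^2 + 1.9574*x - 7.052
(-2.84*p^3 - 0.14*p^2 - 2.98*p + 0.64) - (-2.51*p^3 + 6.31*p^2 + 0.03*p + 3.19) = -0.33*p^3 - 6.45*p^2 - 3.01*p - 2.55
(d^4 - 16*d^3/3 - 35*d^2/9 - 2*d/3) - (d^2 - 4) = d^4 - 16*d^3/3 - 44*d^2/9 - 2*d/3 + 4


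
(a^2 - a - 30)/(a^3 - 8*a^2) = (a^2 - a - 30)/(a^2*(a - 8))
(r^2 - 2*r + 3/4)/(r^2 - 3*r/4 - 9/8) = 2*(2*r - 1)/(4*r + 3)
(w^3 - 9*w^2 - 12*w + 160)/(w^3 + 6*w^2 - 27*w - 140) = (w - 8)/(w + 7)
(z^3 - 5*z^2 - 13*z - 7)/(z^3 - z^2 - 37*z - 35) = (z + 1)/(z + 5)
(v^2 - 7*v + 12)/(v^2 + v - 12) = (v - 4)/(v + 4)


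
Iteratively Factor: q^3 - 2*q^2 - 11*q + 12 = (q - 4)*(q^2 + 2*q - 3) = (q - 4)*(q + 3)*(q - 1)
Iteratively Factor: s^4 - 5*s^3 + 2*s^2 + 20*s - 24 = (s + 2)*(s^3 - 7*s^2 + 16*s - 12) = (s - 3)*(s + 2)*(s^2 - 4*s + 4) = (s - 3)*(s - 2)*(s + 2)*(s - 2)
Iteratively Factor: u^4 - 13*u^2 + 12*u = (u + 4)*(u^3 - 4*u^2 + 3*u) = (u - 3)*(u + 4)*(u^2 - u) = (u - 3)*(u - 1)*(u + 4)*(u)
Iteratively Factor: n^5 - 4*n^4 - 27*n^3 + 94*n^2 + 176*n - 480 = (n - 5)*(n^4 + n^3 - 22*n^2 - 16*n + 96) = (n - 5)*(n - 4)*(n^3 + 5*n^2 - 2*n - 24) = (n - 5)*(n - 4)*(n - 2)*(n^2 + 7*n + 12) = (n - 5)*(n - 4)*(n - 2)*(n + 3)*(n + 4)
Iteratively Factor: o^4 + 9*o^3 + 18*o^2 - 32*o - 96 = (o + 4)*(o^3 + 5*o^2 - 2*o - 24) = (o + 4)^2*(o^2 + o - 6) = (o + 3)*(o + 4)^2*(o - 2)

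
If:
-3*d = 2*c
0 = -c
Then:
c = 0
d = 0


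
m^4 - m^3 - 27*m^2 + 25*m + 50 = (m - 5)*(m - 2)*(m + 1)*(m + 5)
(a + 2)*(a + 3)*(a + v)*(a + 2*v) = a^4 + 3*a^3*v + 5*a^3 + 2*a^2*v^2 + 15*a^2*v + 6*a^2 + 10*a*v^2 + 18*a*v + 12*v^2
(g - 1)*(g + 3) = g^2 + 2*g - 3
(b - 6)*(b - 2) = b^2 - 8*b + 12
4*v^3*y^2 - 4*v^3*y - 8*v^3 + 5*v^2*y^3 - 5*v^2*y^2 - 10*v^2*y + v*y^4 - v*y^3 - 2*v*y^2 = (v + y)*(4*v + y)*(y - 2)*(v*y + v)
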